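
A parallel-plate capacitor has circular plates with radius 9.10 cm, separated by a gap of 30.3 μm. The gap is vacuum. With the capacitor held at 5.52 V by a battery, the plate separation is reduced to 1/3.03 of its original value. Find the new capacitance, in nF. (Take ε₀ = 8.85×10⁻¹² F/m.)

A = π(9.10 cm)² = 2.60×10⁻² m².
Initially C₁ = ε₀A/d = 8.85×10⁻¹² × 2.60×10⁻² / 3.03×10⁻⁵ = 7.60×10⁻⁹ F.
C = ε₀A/d scales as 1/d, so C₂/C₁ = d₁/d₂ = 3.03.
C₂ = 3.03 × 7.60×10⁻⁹ = 2.30×10⁻⁸ F.

23.0 nF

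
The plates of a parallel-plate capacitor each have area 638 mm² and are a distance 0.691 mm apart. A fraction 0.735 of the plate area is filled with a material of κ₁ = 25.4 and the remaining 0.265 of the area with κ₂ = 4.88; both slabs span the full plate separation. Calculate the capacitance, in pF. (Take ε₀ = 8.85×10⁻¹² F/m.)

C ≈ 163 pF

A = 638 mm² = 6.38×10⁻⁴ m².
Side-by-side slabs ⇒ two capacitors in parallel, each spanning the full gap.
C₁ = κ₁ε₀A₁/d = 25.4 × 8.85×10⁻¹² × 4.69×10⁻⁴ / 6.91×10⁻⁴ = 1.53×10⁻¹⁰ F.
C₂ = κ₂ε₀A₂/d = 4.88 × 8.85×10⁻¹² × 1.69×10⁻⁴ / 6.91×10⁻⁴ = 1.06×10⁻¹¹ F.
C = C₁ + C₂ = 1.63×10⁻¹⁰ F.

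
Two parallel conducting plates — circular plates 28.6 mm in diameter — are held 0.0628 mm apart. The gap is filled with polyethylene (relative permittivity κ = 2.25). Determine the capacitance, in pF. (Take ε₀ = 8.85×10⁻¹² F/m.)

A = π(28.6/2 mm)² = 6.42×10⁻⁴ m².
C = κε₀A/d = 2.25 × 8.85×10⁻¹² × 6.42×10⁻⁴ / 6.28×10⁻⁵ = 2.04×10⁻¹⁰ F.

204 pF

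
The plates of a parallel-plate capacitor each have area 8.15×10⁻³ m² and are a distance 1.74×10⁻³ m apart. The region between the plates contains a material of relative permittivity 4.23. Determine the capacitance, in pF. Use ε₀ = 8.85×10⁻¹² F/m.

C = κε₀A/d = 4.23 × 8.85×10⁻¹² × 8.15×10⁻³ / 1.74×10⁻³ = 1.75×10⁻¹⁰ F.

C ≈ 175 pF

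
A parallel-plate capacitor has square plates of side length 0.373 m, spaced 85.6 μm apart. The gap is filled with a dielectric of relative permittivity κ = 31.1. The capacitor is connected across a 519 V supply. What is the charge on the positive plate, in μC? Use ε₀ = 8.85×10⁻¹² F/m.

Q ≈ 232 μC

A = (0.373 m)² = 0.139 m².
C = κε₀A/d = 31.1 × 8.85×10⁻¹² × 0.139 / 8.56×10⁻⁵ = 4.47×10⁻⁷ F.
Q = CV = 4.47×10⁻⁷ × 519 = 2.32×10⁻⁴ C.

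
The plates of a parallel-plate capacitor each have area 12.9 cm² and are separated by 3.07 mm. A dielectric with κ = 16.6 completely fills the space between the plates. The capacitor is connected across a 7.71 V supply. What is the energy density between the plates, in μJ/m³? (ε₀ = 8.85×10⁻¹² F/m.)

E = V/d = 7.71 / 3.07×10⁻³ = 2.51×10³ V/m.
u = ½κε₀E² = ½ × 16.6 × 8.85×10⁻¹² × (2.51×10³)² = 4.63×10⁻⁴ J/m³.

463 μJ/m³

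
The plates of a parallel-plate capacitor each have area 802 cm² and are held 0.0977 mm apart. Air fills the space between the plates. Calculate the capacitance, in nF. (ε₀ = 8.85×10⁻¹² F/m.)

C ≈ 7.26 nF

A = 802 cm² = 8.02×10⁻² m².
C = ε₀A/d = 8.85×10⁻¹² × 8.02×10⁻² / 9.77×10⁻⁵ = 7.26×10⁻⁹ F.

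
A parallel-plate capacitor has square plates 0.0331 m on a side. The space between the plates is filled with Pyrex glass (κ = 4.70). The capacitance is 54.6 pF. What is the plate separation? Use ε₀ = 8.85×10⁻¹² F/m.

A = (0.0331 m)² = 1.10×10⁻³ m².
d = κε₀A/C = 4.70 × 8.85×10⁻¹² × 1.10×10⁻³ / 5.46×10⁻¹¹ = 8.35×10⁻⁴ m.

0.835 mm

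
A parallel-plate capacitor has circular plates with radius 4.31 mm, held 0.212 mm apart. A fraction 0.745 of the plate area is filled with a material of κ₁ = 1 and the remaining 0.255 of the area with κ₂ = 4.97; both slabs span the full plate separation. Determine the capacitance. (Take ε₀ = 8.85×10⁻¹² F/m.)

A = π(4.31 mm)² = 5.84×10⁻⁵ m².
Side-by-side slabs ⇒ two capacitors in parallel, each spanning the full gap.
C₁ = κ₁ε₀A₁/d = 1.00 × 8.85×10⁻¹² × 4.35×10⁻⁵ / 2.12×10⁻⁴ = 1.81×10⁻¹² F.
C₂ = κ₂ε₀A₂/d = 4.97 × 8.85×10⁻¹² × 1.49×10⁻⁵ / 2.12×10⁻⁴ = 3.09×10⁻¹² F.
C = C₁ + C₂ = 4.90×10⁻¹² F.

4.90 pF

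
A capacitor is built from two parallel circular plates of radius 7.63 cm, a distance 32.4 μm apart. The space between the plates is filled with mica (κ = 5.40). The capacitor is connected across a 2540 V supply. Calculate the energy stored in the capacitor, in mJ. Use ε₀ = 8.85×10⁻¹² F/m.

87.0 mJ

A = π(7.63 cm)² = 1.83×10⁻² m².
C = κε₀A/d = 5.40 × 8.85×10⁻¹² × 1.83×10⁻² / 3.24×10⁻⁵ = 2.70×10⁻⁸ F.
U = ½CV² = ½ × 2.70×10⁻⁸ × (2540)² = 8.70×10⁻² J.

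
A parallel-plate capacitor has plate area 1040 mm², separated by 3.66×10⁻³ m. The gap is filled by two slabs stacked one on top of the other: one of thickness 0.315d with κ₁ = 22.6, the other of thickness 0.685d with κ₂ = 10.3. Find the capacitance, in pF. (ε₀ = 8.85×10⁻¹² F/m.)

A = 1040 mm² = 1.04×10⁻³ m².
Stacked slabs ⇒ two capacitors in series, each with the full plate area.
C₁ = κ₁ε₀A/d₁ = 22.6 × 8.85×10⁻¹² × 1.04×10⁻³ / 1.15×10⁻³ = 1.80×10⁻¹⁰ F.
C₂ = κ₂ε₀A/d₂ = 10.3 × 8.85×10⁻¹² × 1.04×10⁻³ / 2.51×10⁻³ = 3.78×10⁻¹¹ F.
C = (1/C₁ + 1/C₂)⁻¹ = 3.13×10⁻¹¹ F.

C ≈ 31.3 pF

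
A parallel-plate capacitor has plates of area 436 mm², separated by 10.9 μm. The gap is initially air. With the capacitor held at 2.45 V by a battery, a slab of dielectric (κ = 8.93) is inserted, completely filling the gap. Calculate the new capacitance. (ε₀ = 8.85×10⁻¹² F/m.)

3.16 nF

A = 436 mm² = 4.36×10⁻⁴ m².
Initially C₁ = ε₀A/d = 8.85×10⁻¹² × 4.36×10⁻⁴ / 1.09×10⁻⁵ = 3.54×10⁻¹⁰ F.
C = κε₀A/d scales with κ, so C₂/C₁ = κ = 8.93.
C₂ = 8.93 × 3.54×10⁻¹⁰ = 3.16×10⁻⁹ F.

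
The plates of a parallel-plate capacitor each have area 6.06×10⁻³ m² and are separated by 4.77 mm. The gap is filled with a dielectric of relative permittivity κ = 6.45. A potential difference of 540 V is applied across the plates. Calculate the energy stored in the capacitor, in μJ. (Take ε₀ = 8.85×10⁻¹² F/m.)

10.6 μJ

C = κε₀A/d = 6.45 × 8.85×10⁻¹² × 6.06×10⁻³ / 4.77×10⁻³ = 7.25×10⁻¹¹ F.
U = ½CV² = ½ × 7.25×10⁻¹¹ × (540)² = 1.06×10⁻⁵ J.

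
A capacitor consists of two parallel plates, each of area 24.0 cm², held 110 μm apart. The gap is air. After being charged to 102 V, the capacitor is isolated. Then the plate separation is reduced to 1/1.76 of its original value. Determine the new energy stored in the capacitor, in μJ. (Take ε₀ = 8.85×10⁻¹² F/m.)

0.571 μJ

A = 24.0 cm² = 2.40×10⁻³ m².
Initially C₁ = ε₀A/d = 8.85×10⁻¹² × 2.40×10⁻³ / 1.10×10⁻⁴ = 1.93×10⁻¹⁰ F.
U₁ = 1.00×10⁻⁶ J.
Isolated ⇒ Q is held fixed. C₂ = 1.76 C₁ and U = Q²/(2C), so U₂/U₁ = C₁/C₂ = 0.568.
U₂ = 0.568 × 1.00×10⁻⁶ = 5.71×10⁻⁷ J.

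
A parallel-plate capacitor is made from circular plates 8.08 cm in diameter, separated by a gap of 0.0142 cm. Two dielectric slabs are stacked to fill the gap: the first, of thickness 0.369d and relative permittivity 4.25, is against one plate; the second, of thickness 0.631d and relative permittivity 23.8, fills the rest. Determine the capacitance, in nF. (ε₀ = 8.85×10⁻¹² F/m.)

C ≈ 2.82 nF

A = π(8.08/2 cm)² = 5.13×10⁻³ m².
Stacked slabs ⇒ two capacitors in series, each with the full plate area.
C₁ = κ₁ε₀A/d₁ = 4.25 × 8.85×10⁻¹² × 5.13×10⁻³ / 5.24×10⁻⁵ = 3.68×10⁻⁹ F.
C₂ = κ₂ε₀A/d₂ = 23.8 × 8.85×10⁻¹² × 5.13×10⁻³ / 8.96×10⁻⁵ = 1.21×10⁻⁸ F.
C = (1/C₁ + 1/C₂)⁻¹ = 2.82×10⁻⁹ F.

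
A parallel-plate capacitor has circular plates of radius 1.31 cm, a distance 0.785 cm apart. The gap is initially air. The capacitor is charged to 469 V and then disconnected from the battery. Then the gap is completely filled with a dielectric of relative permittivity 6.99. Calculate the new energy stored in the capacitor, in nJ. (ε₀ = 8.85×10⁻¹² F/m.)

9.56 nJ

A = π(1.31 cm)² = 5.39×10⁻⁴ m².
Initially C₁ = ε₀A/d = 8.85×10⁻¹² × 5.39×10⁻⁴ / 7.85×10⁻³ = 6.08×10⁻¹³ F.
U₁ = 6.68×10⁻⁸ J.
Isolated ⇒ Q is held fixed. C₂ = 6.99 C₁ and U = Q²/(2C), so U₂/U₁ = C₁/C₂ = 0.143.
U₂ = 0.143 × 6.68×10⁻⁸ = 9.56×10⁻⁹ J.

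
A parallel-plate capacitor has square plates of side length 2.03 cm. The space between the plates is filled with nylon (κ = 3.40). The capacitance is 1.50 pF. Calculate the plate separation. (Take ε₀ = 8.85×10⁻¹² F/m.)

d ≈ 8.27 mm

A = (2.03 cm)² = 4.12×10⁻⁴ m².
d = κε₀A/C = 3.40 × 8.85×10⁻¹² × 4.12×10⁻⁴ / 1.50×10⁻¹² = 8.27×10⁻³ m.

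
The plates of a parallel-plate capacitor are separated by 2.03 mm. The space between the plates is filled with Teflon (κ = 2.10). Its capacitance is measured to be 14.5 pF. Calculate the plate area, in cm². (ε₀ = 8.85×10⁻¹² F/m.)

A = Cd/(κε₀) = 1.45×10⁻¹¹ × 2.03×10⁻³ / (2.10 × 8.85×10⁻¹²) = 1.58×10⁻³ m².

A ≈ 15.8 cm²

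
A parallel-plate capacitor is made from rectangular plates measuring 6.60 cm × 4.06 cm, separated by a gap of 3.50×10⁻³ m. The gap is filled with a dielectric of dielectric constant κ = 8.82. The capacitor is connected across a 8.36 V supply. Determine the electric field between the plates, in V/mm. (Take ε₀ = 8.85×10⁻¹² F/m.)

2.39 V/mm

E = V/d = 8.36 / 3.50×10⁻³ = 2.39×10³ V/m.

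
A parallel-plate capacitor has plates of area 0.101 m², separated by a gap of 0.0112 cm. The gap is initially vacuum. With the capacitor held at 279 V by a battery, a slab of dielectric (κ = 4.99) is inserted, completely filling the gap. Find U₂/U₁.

4.99

Battery connected ⇒ V is held fixed.
C₂ = 4.99 C₁ and U = ½CV², so U₂/U₁ = C₂/C₁ = 4.99.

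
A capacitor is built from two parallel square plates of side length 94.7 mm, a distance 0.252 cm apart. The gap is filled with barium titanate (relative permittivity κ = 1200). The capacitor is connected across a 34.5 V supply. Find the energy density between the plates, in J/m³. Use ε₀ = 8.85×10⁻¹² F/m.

E = V/d = 34.5 / 2.52×10⁻³ = 1.37×10⁴ V/m.
u = ½κε₀E² = ½ × 1200 × 8.85×10⁻¹² × (1.37×10⁴)² = 0.995 J/m³.

0.995 J/m³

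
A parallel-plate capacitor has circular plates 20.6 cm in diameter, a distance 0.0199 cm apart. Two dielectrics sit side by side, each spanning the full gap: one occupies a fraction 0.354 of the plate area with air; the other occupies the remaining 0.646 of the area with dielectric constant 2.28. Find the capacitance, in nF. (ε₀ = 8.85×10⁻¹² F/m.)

A = π(20.6/2 cm)² = 3.33×10⁻² m².
Side-by-side slabs ⇒ two capacitors in parallel, each spanning the full gap.
C₁ = κ₁ε₀A₁/d = 1.00 × 8.85×10⁻¹² × 1.18×10⁻² / 1.99×10⁻⁴ = 5.25×10⁻¹⁰ F.
C₂ = κ₂ε₀A₂/d = 2.28 × 8.85×10⁻¹² × 2.15×10⁻² / 1.99×10⁻⁴ = 2.18×10⁻⁹ F.
C = C₁ + C₂ = 2.71×10⁻⁹ F.

2.71 nF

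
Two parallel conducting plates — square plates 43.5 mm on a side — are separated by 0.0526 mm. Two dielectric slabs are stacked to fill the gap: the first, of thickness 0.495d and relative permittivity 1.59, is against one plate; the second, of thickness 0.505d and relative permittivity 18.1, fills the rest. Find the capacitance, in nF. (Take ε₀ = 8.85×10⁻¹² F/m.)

A = (43.5 mm)² = 1.89×10⁻³ m².
Stacked slabs ⇒ two capacitors in series, each with the full plate area.
C₁ = κ₁ε₀A/d₁ = 1.59 × 8.85×10⁻¹² × 1.89×10⁻³ / 2.60×10⁻⁵ = 1.02×10⁻⁹ F.
C₂ = κ₂ε₀A/d₂ = 18.1 × 8.85×10⁻¹² × 1.89×10⁻³ / 2.66×10⁻⁵ = 1.14×10⁻⁸ F.
C = (1/C₁ + 1/C₂)⁻¹ = 9.39×10⁻¹⁰ F.

0.939 nF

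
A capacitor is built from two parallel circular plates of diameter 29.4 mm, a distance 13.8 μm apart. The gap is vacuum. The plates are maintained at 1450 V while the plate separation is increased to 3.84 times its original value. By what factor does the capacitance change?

C = ε₀A/d scales as 1/d, so C₂/C₁ = d₁/d₂ = 1/3.84 = 0.260.

0.260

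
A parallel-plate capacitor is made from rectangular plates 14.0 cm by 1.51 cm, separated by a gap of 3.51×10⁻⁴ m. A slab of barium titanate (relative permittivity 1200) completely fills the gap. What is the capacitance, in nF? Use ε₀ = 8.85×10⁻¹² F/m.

A = 14.0 × 1.51 cm² = 2.11×10⁻³ m².
C = κε₀A/d = 1200 × 8.85×10⁻¹² × 2.11×10⁻³ / 3.51×10⁻⁴ = 6.40×10⁻⁸ F.

C ≈ 64.0 nF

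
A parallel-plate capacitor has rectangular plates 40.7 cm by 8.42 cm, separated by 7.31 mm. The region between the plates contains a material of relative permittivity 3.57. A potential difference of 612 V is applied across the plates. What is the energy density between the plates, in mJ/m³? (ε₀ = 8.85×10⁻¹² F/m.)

u ≈ 111 mJ/m³

E = V/d = 612 / 7.31×10⁻³ = 8.37×10⁴ V/m.
u = ½κε₀E² = ½ × 3.57 × 8.85×10⁻¹² × (8.37×10⁴)² = 0.111 J/m³.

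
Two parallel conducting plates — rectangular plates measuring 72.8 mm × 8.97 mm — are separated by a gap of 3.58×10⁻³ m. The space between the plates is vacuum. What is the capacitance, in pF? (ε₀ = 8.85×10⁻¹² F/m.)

1.61 pF

A = 72.8 × 8.97 mm² = 6.53×10⁻⁴ m².
C = ε₀A/d = 8.85×10⁻¹² × 6.53×10⁻⁴ / 3.58×10⁻³ = 1.61×10⁻¹² F.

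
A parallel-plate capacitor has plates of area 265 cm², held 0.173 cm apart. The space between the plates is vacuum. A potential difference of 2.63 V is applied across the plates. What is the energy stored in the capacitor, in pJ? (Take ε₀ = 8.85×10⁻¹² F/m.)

A = 265 cm² = 2.65×10⁻² m².
C = ε₀A/d = 8.85×10⁻¹² × 2.65×10⁻² / 1.73×10⁻³ = 1.36×10⁻¹⁰ F.
U = ½CV² = ½ × 1.36×10⁻¹⁰ × (2.63)² = 4.69×10⁻¹⁰ J.

469 pJ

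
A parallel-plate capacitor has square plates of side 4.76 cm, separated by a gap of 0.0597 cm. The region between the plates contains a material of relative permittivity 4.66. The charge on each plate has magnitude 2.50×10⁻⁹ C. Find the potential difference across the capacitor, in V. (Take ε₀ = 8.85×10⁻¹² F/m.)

A = (4.76 cm)² = 2.27×10⁻³ m².
C = κε₀A/d = 4.66 × 8.85×10⁻¹² × 2.27×10⁻³ / 5.97×10⁻⁴ = 1.57×10⁻¹⁰ F.
V = Q/C = 2.50×10⁻⁹ / 1.57×10⁻¹⁰ = 16.0 V.

16.0 V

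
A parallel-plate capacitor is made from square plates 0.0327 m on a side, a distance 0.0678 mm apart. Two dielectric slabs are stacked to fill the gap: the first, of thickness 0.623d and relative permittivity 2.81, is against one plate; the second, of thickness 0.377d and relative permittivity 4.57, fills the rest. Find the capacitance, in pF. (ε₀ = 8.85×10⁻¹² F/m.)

459 pF

A = (0.0327 m)² = 1.07×10⁻³ m².
Stacked slabs ⇒ two capacitors in series, each with the full plate area.
C₁ = κ₁ε₀A/d₁ = 2.81 × 8.85×10⁻¹² × 1.07×10⁻³ / 4.22×10⁻⁵ = 6.30×10⁻¹⁰ F.
C₂ = κ₂ε₀A/d₂ = 4.57 × 8.85×10⁻¹² × 1.07×10⁻³ / 2.56×10⁻⁵ = 1.69×10⁻⁹ F.
C = (1/C₁ + 1/C₂)⁻¹ = 4.59×10⁻¹⁰ F.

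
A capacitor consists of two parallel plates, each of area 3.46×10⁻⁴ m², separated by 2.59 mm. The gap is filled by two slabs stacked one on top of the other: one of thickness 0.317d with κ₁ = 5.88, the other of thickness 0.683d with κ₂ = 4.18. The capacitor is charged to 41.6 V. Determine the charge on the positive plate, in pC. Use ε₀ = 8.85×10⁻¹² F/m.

Stacked slabs ⇒ two capacitors in series, each with the full plate area.
C₁ = κ₁ε₀A/d₁ = 5.88 × 8.85×10⁻¹² × 3.46×10⁻⁴ / 8.21×10⁻⁴ = 2.19×10⁻¹¹ F.
C₂ = κ₂ε₀A/d₂ = 4.18 × 8.85×10⁻¹² × 3.46×10⁻⁴ / 1.77×10⁻³ = 7.24×10⁻¹² F.
C = (1/C₁ + 1/C₂)⁻¹ = 5.44×10⁻¹² F.
Q = CV = 5.44×10⁻¹² × 41.6 = 2.26×10⁻¹⁰ C.

Q ≈ 226 pC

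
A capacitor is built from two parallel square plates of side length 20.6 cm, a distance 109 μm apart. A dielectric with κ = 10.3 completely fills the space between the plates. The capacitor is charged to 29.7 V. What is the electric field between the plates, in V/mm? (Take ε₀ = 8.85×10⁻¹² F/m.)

E ≈ 272 V/mm

E = V/d = 29.7 / 1.09×10⁻⁴ = 2.72×10⁵ V/m.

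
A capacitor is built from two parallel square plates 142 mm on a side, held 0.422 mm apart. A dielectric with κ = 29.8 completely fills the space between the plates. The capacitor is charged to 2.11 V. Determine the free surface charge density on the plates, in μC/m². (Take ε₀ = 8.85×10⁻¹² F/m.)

1.32 μC/m²

A = (142 mm)² = 2.02×10⁻² m².
C = κε₀A/d = 29.8 × 8.85×10⁻¹² × 2.02×10⁻² / 4.22×10⁻⁴ = 1.26×10⁻⁸ F.
σ = Q/A = CV/A = 1.26×10⁻⁸ × 2.11 / 2.02×10⁻² = 1.32×10⁻⁶ C/m².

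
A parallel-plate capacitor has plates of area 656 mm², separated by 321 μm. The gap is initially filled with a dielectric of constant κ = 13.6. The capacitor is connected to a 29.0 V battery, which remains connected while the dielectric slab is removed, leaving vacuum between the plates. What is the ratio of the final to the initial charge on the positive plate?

Battery connected ⇒ V is held fixed.
C₂ = 0.0735 C₁ and Q = CV, so Q₂/Q₁ = C₂/C₁ = 0.0735.

0.0735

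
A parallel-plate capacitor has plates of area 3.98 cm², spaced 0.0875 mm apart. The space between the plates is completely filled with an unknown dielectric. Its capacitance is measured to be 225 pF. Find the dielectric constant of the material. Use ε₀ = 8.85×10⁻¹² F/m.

5.59

A = 3.98 cm² = 3.98×10⁻⁴ m².
κ = Cd/(ε₀A) = 2.25×10⁻¹⁰ × 8.75×10⁻⁵ / (8.85×10⁻¹² × 3.98×10⁻⁴) = 5.59.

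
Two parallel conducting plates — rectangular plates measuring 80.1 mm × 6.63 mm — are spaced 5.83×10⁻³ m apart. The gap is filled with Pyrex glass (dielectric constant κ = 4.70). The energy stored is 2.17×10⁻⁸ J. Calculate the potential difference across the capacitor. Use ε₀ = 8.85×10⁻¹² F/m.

V ≈ 107 V

A = 80.1 × 6.63 mm² = 5.31×10⁻⁴ m².
C = κε₀A/d = 4.70 × 8.85×10⁻¹² × 5.31×10⁻⁴ / 5.83×10⁻³ = 3.79×10⁻¹² F.
V = √(2U/C) = √(2 × 2.17×10⁻⁸ / 3.79×10⁻¹²) = 1.07×10² V.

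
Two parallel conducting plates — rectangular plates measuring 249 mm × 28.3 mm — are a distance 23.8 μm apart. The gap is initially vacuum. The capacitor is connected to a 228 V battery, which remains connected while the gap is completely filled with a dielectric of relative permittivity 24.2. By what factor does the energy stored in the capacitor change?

Battery connected ⇒ V is held fixed.
C₂ = 24.2 C₁ and U = ½CV², so U₂/U₁ = C₂/C₁ = 24.2.

24.2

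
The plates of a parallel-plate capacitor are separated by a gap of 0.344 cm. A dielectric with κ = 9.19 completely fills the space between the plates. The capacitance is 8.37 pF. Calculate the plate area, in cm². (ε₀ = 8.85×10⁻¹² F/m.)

A ≈ 3.54 cm²

A = Cd/(κε₀) = 8.37×10⁻¹² × 3.44×10⁻³ / (9.19 × 8.85×10⁻¹²) = 3.54×10⁻⁴ m².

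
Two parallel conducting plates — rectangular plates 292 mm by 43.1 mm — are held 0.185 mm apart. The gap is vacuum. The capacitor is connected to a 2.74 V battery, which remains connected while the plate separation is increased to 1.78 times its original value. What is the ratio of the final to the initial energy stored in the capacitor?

Battery connected ⇒ V is held fixed.
C₂ = 0.562 C₁ and U = ½CV², so U₂/U₁ = C₂/C₁ = 0.562.

0.562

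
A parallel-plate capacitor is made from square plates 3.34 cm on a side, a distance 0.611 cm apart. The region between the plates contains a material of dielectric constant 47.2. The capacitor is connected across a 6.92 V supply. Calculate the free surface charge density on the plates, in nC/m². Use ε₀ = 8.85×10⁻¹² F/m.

A = (3.34 cm)² = 1.12×10⁻³ m².
C = κε₀A/d = 47.2 × 8.85×10⁻¹² × 1.12×10⁻³ / 6.11×10⁻³ = 7.63×10⁻¹¹ F.
σ = Q/A = CV/A = 7.63×10⁻¹¹ × 6.92 / 1.12×10⁻³ = 4.73×10⁻⁷ C/m².

σ ≈ 473 nC/m²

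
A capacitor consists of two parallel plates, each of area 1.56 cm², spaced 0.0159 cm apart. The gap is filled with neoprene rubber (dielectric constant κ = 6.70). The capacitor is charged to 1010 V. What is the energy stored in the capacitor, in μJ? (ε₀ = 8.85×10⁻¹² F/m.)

A = 1.56 cm² = 1.56×10⁻⁴ m².
C = κε₀A/d = 6.70 × 8.85×10⁻¹² × 1.56×10⁻⁴ / 1.59×10⁻⁴ = 5.82×10⁻¹¹ F.
U = ½CV² = ½ × 5.82×10⁻¹¹ × (1010)² = 2.97×10⁻⁵ J.

U ≈ 29.7 μJ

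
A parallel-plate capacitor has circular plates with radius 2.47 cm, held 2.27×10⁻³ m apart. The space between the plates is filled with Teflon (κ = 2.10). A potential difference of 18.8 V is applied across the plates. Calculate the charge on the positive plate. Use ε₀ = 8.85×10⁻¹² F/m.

295 pC

A = π(2.47 cm)² = 1.92×10⁻³ m².
C = κε₀A/d = 2.10 × 8.85×10⁻¹² × 1.92×10⁻³ / 2.27×10⁻³ = 1.57×10⁻¹¹ F.
Q = CV = 1.57×10⁻¹¹ × 18.8 = 2.95×10⁻¹⁰ C.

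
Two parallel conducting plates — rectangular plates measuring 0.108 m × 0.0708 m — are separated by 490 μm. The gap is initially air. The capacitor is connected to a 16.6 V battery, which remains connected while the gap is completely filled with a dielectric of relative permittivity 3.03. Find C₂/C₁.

C₂/C₁ ≈ 3.03

C = κε₀A/d scales with κ, so C₂/C₁ = κ = 3.03.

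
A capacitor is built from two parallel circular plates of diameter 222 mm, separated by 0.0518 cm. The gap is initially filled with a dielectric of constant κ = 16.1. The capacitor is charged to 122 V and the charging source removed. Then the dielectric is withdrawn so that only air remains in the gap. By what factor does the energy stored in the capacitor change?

Isolated ⇒ Q is held fixed.
C₂ = 0.0621 C₁ and U = Q²/(2C), so U₂/U₁ = C₁/C₂ = 16.1.

U₂/U₁ ≈ 16.1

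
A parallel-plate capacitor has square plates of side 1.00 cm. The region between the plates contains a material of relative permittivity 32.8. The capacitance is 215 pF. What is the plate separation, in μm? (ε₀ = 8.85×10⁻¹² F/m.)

A = (1.00 cm)² = 1.00×10⁻⁴ m².
d = κε₀A/C = 32.8 × 8.85×10⁻¹² × 1.00×10⁻⁴ / 2.15×10⁻¹⁰ = 1.35×10⁻⁴ m.

135 μm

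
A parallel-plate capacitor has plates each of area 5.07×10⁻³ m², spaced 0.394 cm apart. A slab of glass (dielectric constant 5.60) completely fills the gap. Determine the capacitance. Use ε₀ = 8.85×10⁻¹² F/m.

C = κε₀A/d = 5.60 × 8.85×10⁻¹² × 5.07×10⁻³ / 3.94×10⁻³ = 6.38×10⁻¹¹ F.

C ≈ 63.8 pF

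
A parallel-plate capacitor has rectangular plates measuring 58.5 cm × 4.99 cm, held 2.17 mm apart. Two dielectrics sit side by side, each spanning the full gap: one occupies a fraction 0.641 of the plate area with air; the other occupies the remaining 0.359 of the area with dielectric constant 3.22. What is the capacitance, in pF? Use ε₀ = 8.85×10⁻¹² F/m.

C ≈ 214 pF

A = 58.5 × 4.99 cm² = 2.92×10⁻² m².
Side-by-side slabs ⇒ two capacitors in parallel, each spanning the full gap.
C₁ = κ₁ε₀A₁/d = 1.00 × 8.85×10⁻¹² × 1.87×10⁻² / 2.17×10⁻³ = 7.63×10⁻¹¹ F.
C₂ = κ₂ε₀A₂/d = 3.22 × 8.85×10⁻¹² × 1.05×10⁻² / 2.17×10⁻³ = 1.38×10⁻¹⁰ F.
C = C₁ + C₂ = 2.14×10⁻¹⁰ F.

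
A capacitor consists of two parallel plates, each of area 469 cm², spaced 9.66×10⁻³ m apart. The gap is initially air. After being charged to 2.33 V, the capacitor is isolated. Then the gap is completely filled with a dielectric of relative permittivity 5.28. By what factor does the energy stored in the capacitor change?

U₂/U₁ ≈ 0.189

Isolated ⇒ Q is held fixed.
C₂ = 5.28 C₁ and U = Q²/(2C), so U₂/U₁ = C₁/C₂ = 0.189.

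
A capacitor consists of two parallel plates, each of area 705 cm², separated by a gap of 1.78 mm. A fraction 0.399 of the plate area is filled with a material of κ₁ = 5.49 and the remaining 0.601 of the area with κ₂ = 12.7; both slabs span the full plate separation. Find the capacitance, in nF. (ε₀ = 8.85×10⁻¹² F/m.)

C ≈ 3.44 nF

A = 705 cm² = 7.05×10⁻² m².
Side-by-side slabs ⇒ two capacitors in parallel, each spanning the full gap.
C₁ = κ₁ε₀A₁/d = 5.49 × 8.85×10⁻¹² × 2.81×10⁻² / 1.78×10⁻³ = 7.68×10⁻¹⁰ F.
C₂ = κ₂ε₀A₂/d = 12.7 × 8.85×10⁻¹² × 4.24×10⁻² / 1.78×10⁻³ = 2.68×10⁻⁹ F.
C = C₁ + C₂ = 3.44×10⁻⁹ F.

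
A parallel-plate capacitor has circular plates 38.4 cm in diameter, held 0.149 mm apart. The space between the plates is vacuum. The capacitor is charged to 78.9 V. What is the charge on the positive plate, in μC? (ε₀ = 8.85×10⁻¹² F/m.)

A = π(38.4/2 cm)² = 0.116 m².
C = ε₀A/d = 8.85×10⁻¹² × 0.116 / 1.49×10⁻⁴ = 6.88×10⁻⁹ F.
Q = CV = 6.88×10⁻⁹ × 78.9 = 5.43×10⁻⁷ C.

0.543 μC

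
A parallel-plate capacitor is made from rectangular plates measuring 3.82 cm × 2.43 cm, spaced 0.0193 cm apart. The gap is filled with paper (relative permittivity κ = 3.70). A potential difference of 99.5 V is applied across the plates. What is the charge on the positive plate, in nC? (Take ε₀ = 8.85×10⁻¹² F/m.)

A = 3.82 × 2.43 cm² = 9.28×10⁻⁴ m².
C = κε₀A/d = 3.70 × 8.85×10⁻¹² × 9.28×10⁻⁴ / 1.93×10⁻⁴ = 1.57×10⁻¹⁰ F.
Q = CV = 1.57×10⁻¹⁰ × 99.5 = 1.57×10⁻⁸ C.

Q ≈ 15.7 nC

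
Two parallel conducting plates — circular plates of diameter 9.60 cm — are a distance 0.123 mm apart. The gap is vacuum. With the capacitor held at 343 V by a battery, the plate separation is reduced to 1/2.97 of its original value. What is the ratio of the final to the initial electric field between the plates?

Battery connected ⇒ V is held fixed.
E = V/d, so E₂/E₁ = d₁/d₂ = 2.97.

E₂/E₁ ≈ 2.97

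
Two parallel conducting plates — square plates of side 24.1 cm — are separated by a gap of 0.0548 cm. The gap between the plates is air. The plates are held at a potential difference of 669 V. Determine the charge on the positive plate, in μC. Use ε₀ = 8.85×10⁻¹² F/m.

A = (24.1 cm)² = 5.81×10⁻² m².
C = ε₀A/d = 8.85×10⁻¹² × 5.81×10⁻² / 5.48×10⁻⁴ = 9.38×10⁻¹⁰ F.
Q = CV = 9.38×10⁻¹⁰ × 669 = 6.28×10⁻⁷ C.

0.628 μC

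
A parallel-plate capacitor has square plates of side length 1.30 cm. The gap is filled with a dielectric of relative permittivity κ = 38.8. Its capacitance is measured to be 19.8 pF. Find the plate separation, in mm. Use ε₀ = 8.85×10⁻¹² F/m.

d ≈ 2.93 mm

A = (1.30 cm)² = 1.69×10⁻⁴ m².
d = κε₀A/C = 38.8 × 8.85×10⁻¹² × 1.69×10⁻⁴ / 1.98×10⁻¹¹ = 2.93×10⁻³ m.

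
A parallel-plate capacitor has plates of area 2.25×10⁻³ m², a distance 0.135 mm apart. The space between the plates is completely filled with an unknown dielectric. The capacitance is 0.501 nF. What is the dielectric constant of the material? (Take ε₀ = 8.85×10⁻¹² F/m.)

κ ≈ 3.40

κ = Cd/(ε₀A) = 5.01×10⁻¹⁰ × 1.35×10⁻⁴ / (8.85×10⁻¹² × 2.25×10⁻³) = 3.40.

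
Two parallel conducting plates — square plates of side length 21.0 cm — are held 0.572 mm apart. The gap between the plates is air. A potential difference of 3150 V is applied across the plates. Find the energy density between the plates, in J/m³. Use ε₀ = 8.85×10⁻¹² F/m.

134 J/m³

E = V/d = 3150 / 5.72×10⁻⁴ = 5.51×10⁶ V/m.
u = ½ε₀E² = ½ × 8.85×10⁻¹² × (5.51×10⁶)² = 1.34×10² J/m³.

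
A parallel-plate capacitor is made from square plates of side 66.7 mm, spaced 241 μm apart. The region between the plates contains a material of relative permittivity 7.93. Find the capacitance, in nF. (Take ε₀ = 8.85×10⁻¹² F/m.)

1.30 nF

A = (66.7 mm)² = 4.45×10⁻³ m².
C = κε₀A/d = 7.93 × 8.85×10⁻¹² × 4.45×10⁻³ / 2.41×10⁻⁴ = 1.30×10⁻⁹ F.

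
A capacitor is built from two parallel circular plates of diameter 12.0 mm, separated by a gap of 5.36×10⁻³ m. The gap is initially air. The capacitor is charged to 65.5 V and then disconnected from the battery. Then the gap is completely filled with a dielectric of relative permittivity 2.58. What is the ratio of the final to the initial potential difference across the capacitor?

Isolated ⇒ Q is held fixed.
C₂ = 2.58 C₁ and V = Q/C, so V₂/V₁ = C₁/C₂ = 0.388.

V₂/V₁ ≈ 0.388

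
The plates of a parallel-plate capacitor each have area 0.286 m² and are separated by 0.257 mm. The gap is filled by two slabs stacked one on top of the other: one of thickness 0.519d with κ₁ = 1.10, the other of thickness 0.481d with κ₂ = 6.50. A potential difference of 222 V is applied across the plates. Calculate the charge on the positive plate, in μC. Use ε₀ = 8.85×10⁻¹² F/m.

Stacked slabs ⇒ two capacitors in series, each with the full plate area.
C₁ = κ₁ε₀A/d₁ = 1.10 × 8.85×10⁻¹² × 0.286 / 1.33×10⁻⁴ = 2.09×10⁻⁸ F.
C₂ = κ₂ε₀A/d₂ = 6.50 × 8.85×10⁻¹² × 0.286 / 1.24×10⁻⁴ = 1.33×10⁻⁷ F.
C = (1/C₁ + 1/C₂)⁻¹ = 1.80×10⁻⁸ F.
Q = CV = 1.80×10⁻⁸ × 222 = 4.01×10⁻⁶ C.

4.01 μC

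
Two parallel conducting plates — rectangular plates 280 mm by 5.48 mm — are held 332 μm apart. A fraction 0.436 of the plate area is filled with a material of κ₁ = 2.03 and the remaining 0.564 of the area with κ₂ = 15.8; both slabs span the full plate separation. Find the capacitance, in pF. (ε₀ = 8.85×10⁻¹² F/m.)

A = 280 × 5.48 mm² = 1.53×10⁻³ m².
Side-by-side slabs ⇒ two capacitors in parallel, each spanning the full gap.
C₁ = κ₁ε₀A₁/d = 2.03 × 8.85×10⁻¹² × 6.69×10⁻⁴ / 3.32×10⁻⁴ = 3.62×10⁻¹¹ F.
C₂ = κ₂ε₀A₂/d = 15.8 × 8.85×10⁻¹² × 8.65×10⁻⁴ / 3.32×10⁻⁴ = 3.64×10⁻¹⁰ F.
C = C₁ + C₂ = 4.01×10⁻¹⁰ F.

401 pF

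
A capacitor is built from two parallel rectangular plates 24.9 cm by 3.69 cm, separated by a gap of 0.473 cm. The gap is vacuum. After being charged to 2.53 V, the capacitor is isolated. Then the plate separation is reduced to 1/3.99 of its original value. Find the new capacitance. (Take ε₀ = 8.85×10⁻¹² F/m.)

A = 24.9 × 3.69 cm² = 9.19×10⁻³ m².
Initially C₁ = ε₀A/d = 8.85×10⁻¹² × 9.19×10⁻³ / 4.73×10⁻³ = 1.72×10⁻¹¹ F.
C = ε₀A/d scales as 1/d, so C₂/C₁ = d₁/d₂ = 3.99.
C₂ = 3.99 × 1.72×10⁻¹¹ = 6.86×10⁻¹¹ F.

68.6 pF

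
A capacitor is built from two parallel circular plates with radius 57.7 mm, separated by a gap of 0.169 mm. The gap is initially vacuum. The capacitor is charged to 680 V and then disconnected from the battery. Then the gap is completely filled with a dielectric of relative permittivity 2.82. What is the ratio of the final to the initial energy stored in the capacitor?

U₂/U₁ ≈ 0.355

Isolated ⇒ Q is held fixed.
C₂ = 2.82 C₁ and U = Q²/(2C), so U₂/U₁ = C₁/C₂ = 0.355.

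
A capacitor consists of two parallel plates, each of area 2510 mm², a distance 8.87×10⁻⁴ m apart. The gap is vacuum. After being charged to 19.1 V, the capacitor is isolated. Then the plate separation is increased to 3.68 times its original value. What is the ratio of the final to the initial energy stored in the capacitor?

Isolated ⇒ Q is held fixed.
C₂ = 0.272 C₁ and U = Q²/(2C), so U₂/U₁ = C₁/C₂ = 3.68.

U₂/U₁ ≈ 3.68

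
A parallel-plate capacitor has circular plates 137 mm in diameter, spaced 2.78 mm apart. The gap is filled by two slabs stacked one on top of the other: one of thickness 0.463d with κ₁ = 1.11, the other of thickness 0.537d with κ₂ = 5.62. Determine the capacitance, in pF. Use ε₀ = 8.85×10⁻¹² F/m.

A = π(137/2 mm)² = 1.47×10⁻² m².
Stacked slabs ⇒ two capacitors in series, each with the full plate area.
C₁ = κ₁ε₀A/d₁ = 1.11 × 8.85×10⁻¹² × 1.47×10⁻² / 1.29×10⁻³ = 1.13×10⁻¹⁰ F.
C₂ = κ₂ε₀A/d₂ = 5.62 × 8.85×10⁻¹² × 1.47×10⁻² / 1.49×10⁻³ = 4.91×10⁻¹⁰ F.
C = (1/C₁ + 1/C₂)⁻¹ = 9.15×10⁻¹¹ F.

C ≈ 91.5 pF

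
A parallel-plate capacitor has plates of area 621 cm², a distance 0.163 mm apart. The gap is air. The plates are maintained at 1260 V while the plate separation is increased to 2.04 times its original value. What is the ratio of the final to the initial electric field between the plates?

0.490

Battery connected ⇒ V is held fixed.
E = V/d, so E₂/E₁ = d₁/d₂ = 0.490.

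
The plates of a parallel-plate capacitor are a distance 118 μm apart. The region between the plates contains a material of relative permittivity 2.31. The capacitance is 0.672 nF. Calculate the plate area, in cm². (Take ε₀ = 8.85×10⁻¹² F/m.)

A = Cd/(κε₀) = 6.72×10⁻¹⁰ × 1.18×10⁻⁴ / (2.31 × 8.85×10⁻¹²) = 3.88×10⁻³ m².

38.8 cm²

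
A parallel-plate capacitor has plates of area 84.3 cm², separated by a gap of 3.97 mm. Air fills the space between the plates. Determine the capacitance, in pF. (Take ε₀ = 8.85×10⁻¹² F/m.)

A = 84.3 cm² = 8.43×10⁻³ m².
C = ε₀A/d = 8.85×10⁻¹² × 8.43×10⁻³ / 3.97×10⁻³ = 1.88×10⁻¹¹ F.

C ≈ 18.8 pF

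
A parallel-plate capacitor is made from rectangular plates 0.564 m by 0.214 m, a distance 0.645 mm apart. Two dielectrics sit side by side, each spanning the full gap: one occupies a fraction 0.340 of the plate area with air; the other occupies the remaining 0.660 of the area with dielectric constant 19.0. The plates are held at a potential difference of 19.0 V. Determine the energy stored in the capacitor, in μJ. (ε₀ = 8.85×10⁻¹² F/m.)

A = 0.564 × 0.214 m² = 0.121 m².
Side-by-side slabs ⇒ two capacitors in parallel, each spanning the full gap.
C₁ = κ₁ε₀A₁/d = 1.00 × 8.85×10⁻¹² × 4.10×10⁻² / 6.45×10⁻⁴ = 5.63×10⁻¹⁰ F.
C₂ = κ₂ε₀A₂/d = 19.0 × 8.85×10⁻¹² × 7.97×10⁻² / 6.45×10⁻⁴ = 2.08×10⁻⁸ F.
C = C₁ + C₂ = 2.13×10⁻⁸ F.
U = ½CV² = ½ × 2.13×10⁻⁸ × (19.0)² = 3.85×10⁻⁶ J.

U ≈ 3.85 μJ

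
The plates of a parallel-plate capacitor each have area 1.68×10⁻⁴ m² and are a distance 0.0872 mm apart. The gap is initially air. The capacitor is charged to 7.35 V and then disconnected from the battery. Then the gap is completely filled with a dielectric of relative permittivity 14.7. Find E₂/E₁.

Isolated ⇒ Q is held fixed.
V₂ = Q/C₂ = V₁/14.7; E = V/d, so E₂/E₁ = (V₂/V₁)(d₁/d₂) = 0.0680.

E₂/E₁ ≈ 0.0680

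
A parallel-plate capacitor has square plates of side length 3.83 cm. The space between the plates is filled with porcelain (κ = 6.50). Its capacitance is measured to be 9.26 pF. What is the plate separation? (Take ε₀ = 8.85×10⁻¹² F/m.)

A = (3.83 cm)² = 1.47×10⁻³ m².
d = κε₀A/C = 6.50 × 8.85×10⁻¹² × 1.47×10⁻³ / 9.26×10⁻¹² = 9.11×10⁻³ m.

d ≈ 9.11 mm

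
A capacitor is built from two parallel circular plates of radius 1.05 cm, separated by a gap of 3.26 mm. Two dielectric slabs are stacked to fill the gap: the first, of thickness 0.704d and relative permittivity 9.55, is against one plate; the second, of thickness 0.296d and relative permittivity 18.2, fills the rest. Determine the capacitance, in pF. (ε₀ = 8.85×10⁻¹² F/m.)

C ≈ 10.4 pF

A = π(1.05 cm)² = 3.46×10⁻⁴ m².
Stacked slabs ⇒ two capacitors in series, each with the full plate area.
C₁ = κ₁ε₀A/d₁ = 9.55 × 8.85×10⁻¹² × 3.46×10⁻⁴ / 2.30×10⁻³ = 1.28×10⁻¹¹ F.
C₂ = κ₂ε₀A/d₂ = 18.2 × 8.85×10⁻¹² × 3.46×10⁻⁴ / 9.65×10⁻⁴ = 5.78×10⁻¹¹ F.
C = (1/C₁ + 1/C₂)⁻¹ = 1.04×10⁻¹¹ F.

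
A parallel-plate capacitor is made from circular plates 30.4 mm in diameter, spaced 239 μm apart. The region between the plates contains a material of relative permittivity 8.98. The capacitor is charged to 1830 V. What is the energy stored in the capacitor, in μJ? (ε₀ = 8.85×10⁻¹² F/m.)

U ≈ 404 μJ

A = π(30.4/2 mm)² = 7.26×10⁻⁴ m².
C = κε₀A/d = 8.98 × 8.85×10⁻¹² × 7.26×10⁻⁴ / 2.39×10⁻⁴ = 2.41×10⁻¹⁰ F.
U = ½CV² = ½ × 2.41×10⁻¹⁰ × (1830)² = 4.04×10⁻⁴ J.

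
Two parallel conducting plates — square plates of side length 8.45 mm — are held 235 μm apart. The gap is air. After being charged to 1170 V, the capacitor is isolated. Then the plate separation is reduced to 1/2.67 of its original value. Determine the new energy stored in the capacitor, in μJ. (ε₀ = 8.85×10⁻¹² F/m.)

0.689 μJ

A = (8.45 mm)² = 7.14×10⁻⁵ m².
Initially C₁ = ε₀A/d = 8.85×10⁻¹² × 7.14×10⁻⁵ / 2.35×10⁻⁴ = 2.69×10⁻¹² F.
U₁ = 1.84×10⁻⁶ J.
Isolated ⇒ Q is held fixed. C₂ = 2.67 C₁ and U = Q²/(2C), so U₂/U₁ = C₁/C₂ = 0.375.
U₂ = 0.375 × 1.84×10⁻⁶ = 6.89×10⁻⁷ J.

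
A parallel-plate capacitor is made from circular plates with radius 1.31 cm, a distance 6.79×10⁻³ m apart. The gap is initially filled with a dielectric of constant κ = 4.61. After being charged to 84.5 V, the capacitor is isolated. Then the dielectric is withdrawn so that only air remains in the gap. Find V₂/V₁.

V₂/V₁ ≈ 4.61

Isolated ⇒ Q is held fixed.
C₂ = 0.217 C₁ and V = Q/C, so V₂/V₁ = C₁/C₂ = 4.61.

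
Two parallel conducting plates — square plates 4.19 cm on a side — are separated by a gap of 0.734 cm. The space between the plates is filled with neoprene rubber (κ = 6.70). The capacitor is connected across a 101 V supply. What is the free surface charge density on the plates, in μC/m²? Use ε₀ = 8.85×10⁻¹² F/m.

σ ≈ 0.816 μC/m²

A = (4.19 cm)² = 1.76×10⁻³ m².
C = κε₀A/d = 6.70 × 8.85×10⁻¹² × 1.76×10⁻³ / 7.34×10⁻³ = 1.42×10⁻¹¹ F.
σ = Q/A = CV/A = 1.42×10⁻¹¹ × 101 / 1.76×10⁻³ = 8.16×10⁻⁷ C/m².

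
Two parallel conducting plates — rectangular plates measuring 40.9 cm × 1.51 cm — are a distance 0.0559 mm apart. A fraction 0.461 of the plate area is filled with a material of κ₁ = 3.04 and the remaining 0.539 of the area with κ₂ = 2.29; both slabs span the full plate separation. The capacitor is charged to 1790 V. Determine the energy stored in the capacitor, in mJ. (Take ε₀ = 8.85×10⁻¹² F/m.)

A = 40.9 × 1.51 cm² = 6.18×10⁻³ m².
Side-by-side slabs ⇒ two capacitors in parallel, each spanning the full gap.
C₁ = κ₁ε₀A₁/d = 3.04 × 8.85×10⁻¹² × 2.85×10⁻³ / 5.59×10⁻⁵ = 1.37×10⁻⁹ F.
C₂ = κ₂ε₀A₂/d = 2.29 × 8.85×10⁻¹² × 3.33×10⁻³ / 5.59×10⁻⁵ = 1.21×10⁻⁹ F.
C = C₁ + C₂ = 2.58×10⁻⁹ F.
U = ½CV² = ½ × 2.58×10⁻⁹ × (1790)² = 4.13×10⁻³ J.

U ≈ 4.13 mJ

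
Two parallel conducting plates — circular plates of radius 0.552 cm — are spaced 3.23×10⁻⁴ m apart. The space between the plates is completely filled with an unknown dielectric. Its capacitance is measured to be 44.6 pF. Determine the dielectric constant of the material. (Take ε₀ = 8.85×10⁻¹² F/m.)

κ ≈ 17.0

A = π(0.552 cm)² = 9.57×10⁻⁵ m².
κ = Cd/(ε₀A) = 4.46×10⁻¹¹ × 3.23×10⁻⁴ / (8.85×10⁻¹² × 9.57×10⁻⁵) = 17.0.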